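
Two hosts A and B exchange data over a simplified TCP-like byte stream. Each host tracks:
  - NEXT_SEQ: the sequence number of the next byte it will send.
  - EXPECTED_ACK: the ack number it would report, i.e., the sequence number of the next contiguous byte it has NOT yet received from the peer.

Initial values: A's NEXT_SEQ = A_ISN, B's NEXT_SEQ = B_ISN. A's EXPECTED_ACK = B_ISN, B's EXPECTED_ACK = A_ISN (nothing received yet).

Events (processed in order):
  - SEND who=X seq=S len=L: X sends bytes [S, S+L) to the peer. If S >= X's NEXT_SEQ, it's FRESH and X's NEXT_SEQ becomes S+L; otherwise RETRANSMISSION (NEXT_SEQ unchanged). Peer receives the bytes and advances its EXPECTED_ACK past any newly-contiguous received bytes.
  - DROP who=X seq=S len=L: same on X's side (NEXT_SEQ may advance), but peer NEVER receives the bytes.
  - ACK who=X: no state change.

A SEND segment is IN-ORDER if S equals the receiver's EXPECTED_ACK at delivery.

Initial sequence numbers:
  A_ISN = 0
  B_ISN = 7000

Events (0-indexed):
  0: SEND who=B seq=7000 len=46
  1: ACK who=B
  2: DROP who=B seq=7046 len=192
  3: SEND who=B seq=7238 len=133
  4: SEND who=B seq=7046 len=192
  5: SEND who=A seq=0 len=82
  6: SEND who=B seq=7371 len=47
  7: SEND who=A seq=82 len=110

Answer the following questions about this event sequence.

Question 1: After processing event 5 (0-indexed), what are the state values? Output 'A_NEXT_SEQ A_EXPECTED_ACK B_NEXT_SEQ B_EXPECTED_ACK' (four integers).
After event 0: A_seq=0 A_ack=7046 B_seq=7046 B_ack=0
After event 1: A_seq=0 A_ack=7046 B_seq=7046 B_ack=0
After event 2: A_seq=0 A_ack=7046 B_seq=7238 B_ack=0
After event 3: A_seq=0 A_ack=7046 B_seq=7371 B_ack=0
After event 4: A_seq=0 A_ack=7371 B_seq=7371 B_ack=0
After event 5: A_seq=82 A_ack=7371 B_seq=7371 B_ack=82

82 7371 7371 82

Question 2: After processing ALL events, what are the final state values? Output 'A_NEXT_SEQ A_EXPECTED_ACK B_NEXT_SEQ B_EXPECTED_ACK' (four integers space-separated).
After event 0: A_seq=0 A_ack=7046 B_seq=7046 B_ack=0
After event 1: A_seq=0 A_ack=7046 B_seq=7046 B_ack=0
After event 2: A_seq=0 A_ack=7046 B_seq=7238 B_ack=0
After event 3: A_seq=0 A_ack=7046 B_seq=7371 B_ack=0
After event 4: A_seq=0 A_ack=7371 B_seq=7371 B_ack=0
After event 5: A_seq=82 A_ack=7371 B_seq=7371 B_ack=82
After event 6: A_seq=82 A_ack=7418 B_seq=7418 B_ack=82
After event 7: A_seq=192 A_ack=7418 B_seq=7418 B_ack=192

Answer: 192 7418 7418 192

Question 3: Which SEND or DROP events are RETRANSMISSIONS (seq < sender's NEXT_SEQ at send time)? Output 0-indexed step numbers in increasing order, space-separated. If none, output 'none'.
Step 0: SEND seq=7000 -> fresh
Step 2: DROP seq=7046 -> fresh
Step 3: SEND seq=7238 -> fresh
Step 4: SEND seq=7046 -> retransmit
Step 5: SEND seq=0 -> fresh
Step 6: SEND seq=7371 -> fresh
Step 7: SEND seq=82 -> fresh

Answer: 4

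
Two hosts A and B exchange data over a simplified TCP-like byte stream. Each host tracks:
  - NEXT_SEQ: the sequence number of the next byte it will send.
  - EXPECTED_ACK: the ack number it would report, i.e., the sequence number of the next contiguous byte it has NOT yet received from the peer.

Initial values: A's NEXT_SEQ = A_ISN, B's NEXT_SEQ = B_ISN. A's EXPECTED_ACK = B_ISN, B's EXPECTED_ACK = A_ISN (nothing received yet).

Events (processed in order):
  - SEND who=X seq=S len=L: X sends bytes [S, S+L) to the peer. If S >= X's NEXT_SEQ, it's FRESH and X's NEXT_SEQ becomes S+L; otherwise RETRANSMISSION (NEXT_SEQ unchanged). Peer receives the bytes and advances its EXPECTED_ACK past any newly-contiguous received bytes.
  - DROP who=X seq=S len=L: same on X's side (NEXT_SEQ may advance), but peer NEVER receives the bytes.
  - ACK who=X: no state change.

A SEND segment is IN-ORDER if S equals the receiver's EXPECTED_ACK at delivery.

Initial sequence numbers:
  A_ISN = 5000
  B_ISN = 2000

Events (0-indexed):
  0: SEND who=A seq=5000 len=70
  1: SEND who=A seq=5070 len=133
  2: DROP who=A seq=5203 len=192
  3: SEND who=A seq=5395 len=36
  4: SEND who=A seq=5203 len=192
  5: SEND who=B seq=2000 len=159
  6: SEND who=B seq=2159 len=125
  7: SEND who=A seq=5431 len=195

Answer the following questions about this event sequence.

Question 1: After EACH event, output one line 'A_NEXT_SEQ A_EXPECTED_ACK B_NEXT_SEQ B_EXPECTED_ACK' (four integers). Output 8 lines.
5070 2000 2000 5070
5203 2000 2000 5203
5395 2000 2000 5203
5431 2000 2000 5203
5431 2000 2000 5431
5431 2159 2159 5431
5431 2284 2284 5431
5626 2284 2284 5626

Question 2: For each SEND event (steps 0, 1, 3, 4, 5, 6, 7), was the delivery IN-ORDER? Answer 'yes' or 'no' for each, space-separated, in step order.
Step 0: SEND seq=5000 -> in-order
Step 1: SEND seq=5070 -> in-order
Step 3: SEND seq=5395 -> out-of-order
Step 4: SEND seq=5203 -> in-order
Step 5: SEND seq=2000 -> in-order
Step 6: SEND seq=2159 -> in-order
Step 7: SEND seq=5431 -> in-order

Answer: yes yes no yes yes yes yes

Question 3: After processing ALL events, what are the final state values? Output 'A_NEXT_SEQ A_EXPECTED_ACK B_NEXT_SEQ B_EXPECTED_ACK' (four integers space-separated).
Answer: 5626 2284 2284 5626

Derivation:
After event 0: A_seq=5070 A_ack=2000 B_seq=2000 B_ack=5070
After event 1: A_seq=5203 A_ack=2000 B_seq=2000 B_ack=5203
After event 2: A_seq=5395 A_ack=2000 B_seq=2000 B_ack=5203
After event 3: A_seq=5431 A_ack=2000 B_seq=2000 B_ack=5203
After event 4: A_seq=5431 A_ack=2000 B_seq=2000 B_ack=5431
After event 5: A_seq=5431 A_ack=2159 B_seq=2159 B_ack=5431
After event 6: A_seq=5431 A_ack=2284 B_seq=2284 B_ack=5431
After event 7: A_seq=5626 A_ack=2284 B_seq=2284 B_ack=5626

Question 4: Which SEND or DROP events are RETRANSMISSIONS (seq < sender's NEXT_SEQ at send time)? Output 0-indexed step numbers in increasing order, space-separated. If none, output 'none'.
Answer: 4

Derivation:
Step 0: SEND seq=5000 -> fresh
Step 1: SEND seq=5070 -> fresh
Step 2: DROP seq=5203 -> fresh
Step 3: SEND seq=5395 -> fresh
Step 4: SEND seq=5203 -> retransmit
Step 5: SEND seq=2000 -> fresh
Step 6: SEND seq=2159 -> fresh
Step 7: SEND seq=5431 -> fresh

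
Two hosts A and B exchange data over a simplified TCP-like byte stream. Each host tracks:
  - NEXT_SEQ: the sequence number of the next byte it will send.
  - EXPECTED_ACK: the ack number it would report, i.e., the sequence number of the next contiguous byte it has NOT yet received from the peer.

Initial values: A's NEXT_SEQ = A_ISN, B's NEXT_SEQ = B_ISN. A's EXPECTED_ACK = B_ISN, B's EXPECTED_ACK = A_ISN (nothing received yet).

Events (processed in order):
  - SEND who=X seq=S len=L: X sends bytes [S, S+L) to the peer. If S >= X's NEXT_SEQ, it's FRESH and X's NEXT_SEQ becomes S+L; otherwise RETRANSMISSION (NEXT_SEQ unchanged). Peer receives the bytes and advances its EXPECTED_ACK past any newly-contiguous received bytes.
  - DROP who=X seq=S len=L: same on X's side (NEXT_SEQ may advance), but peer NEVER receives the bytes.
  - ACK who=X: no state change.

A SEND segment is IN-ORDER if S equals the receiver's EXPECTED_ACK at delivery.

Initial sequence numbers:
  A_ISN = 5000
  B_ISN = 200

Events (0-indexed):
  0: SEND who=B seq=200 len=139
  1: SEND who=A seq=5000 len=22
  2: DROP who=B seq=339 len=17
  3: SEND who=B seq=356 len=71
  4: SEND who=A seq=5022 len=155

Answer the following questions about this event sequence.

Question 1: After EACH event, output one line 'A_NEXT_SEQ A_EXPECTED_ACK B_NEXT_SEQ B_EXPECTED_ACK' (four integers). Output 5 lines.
5000 339 339 5000
5022 339 339 5022
5022 339 356 5022
5022 339 427 5022
5177 339 427 5177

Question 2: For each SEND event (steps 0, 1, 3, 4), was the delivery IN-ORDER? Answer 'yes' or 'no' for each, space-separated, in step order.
Step 0: SEND seq=200 -> in-order
Step 1: SEND seq=5000 -> in-order
Step 3: SEND seq=356 -> out-of-order
Step 4: SEND seq=5022 -> in-order

Answer: yes yes no yes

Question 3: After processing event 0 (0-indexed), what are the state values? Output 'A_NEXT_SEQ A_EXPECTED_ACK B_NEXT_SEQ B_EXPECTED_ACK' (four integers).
After event 0: A_seq=5000 A_ack=339 B_seq=339 B_ack=5000

5000 339 339 5000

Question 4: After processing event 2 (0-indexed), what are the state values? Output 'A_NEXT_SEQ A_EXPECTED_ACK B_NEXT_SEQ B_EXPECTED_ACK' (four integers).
After event 0: A_seq=5000 A_ack=339 B_seq=339 B_ack=5000
After event 1: A_seq=5022 A_ack=339 B_seq=339 B_ack=5022
After event 2: A_seq=5022 A_ack=339 B_seq=356 B_ack=5022

5022 339 356 5022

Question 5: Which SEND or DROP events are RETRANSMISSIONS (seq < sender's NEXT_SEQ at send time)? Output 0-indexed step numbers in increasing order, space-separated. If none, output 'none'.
Step 0: SEND seq=200 -> fresh
Step 1: SEND seq=5000 -> fresh
Step 2: DROP seq=339 -> fresh
Step 3: SEND seq=356 -> fresh
Step 4: SEND seq=5022 -> fresh

Answer: none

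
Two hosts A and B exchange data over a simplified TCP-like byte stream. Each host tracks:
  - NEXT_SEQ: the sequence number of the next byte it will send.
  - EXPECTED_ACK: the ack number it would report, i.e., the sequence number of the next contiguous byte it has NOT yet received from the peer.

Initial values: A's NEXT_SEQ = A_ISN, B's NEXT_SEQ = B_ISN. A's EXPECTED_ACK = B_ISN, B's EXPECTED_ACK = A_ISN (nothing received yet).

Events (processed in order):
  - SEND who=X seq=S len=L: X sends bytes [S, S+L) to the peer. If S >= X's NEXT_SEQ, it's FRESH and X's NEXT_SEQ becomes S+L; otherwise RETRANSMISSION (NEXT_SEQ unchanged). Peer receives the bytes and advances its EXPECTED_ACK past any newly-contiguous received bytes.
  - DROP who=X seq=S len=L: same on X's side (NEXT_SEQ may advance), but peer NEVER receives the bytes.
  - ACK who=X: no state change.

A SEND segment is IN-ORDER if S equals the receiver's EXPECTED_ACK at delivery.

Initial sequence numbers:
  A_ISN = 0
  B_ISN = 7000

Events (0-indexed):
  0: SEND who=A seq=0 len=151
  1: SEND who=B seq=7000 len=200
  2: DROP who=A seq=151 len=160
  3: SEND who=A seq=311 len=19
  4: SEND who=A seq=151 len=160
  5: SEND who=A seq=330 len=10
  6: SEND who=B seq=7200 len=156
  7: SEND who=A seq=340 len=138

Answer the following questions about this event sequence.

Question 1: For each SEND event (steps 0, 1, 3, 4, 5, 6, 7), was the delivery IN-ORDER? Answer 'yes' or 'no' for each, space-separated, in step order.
Answer: yes yes no yes yes yes yes

Derivation:
Step 0: SEND seq=0 -> in-order
Step 1: SEND seq=7000 -> in-order
Step 3: SEND seq=311 -> out-of-order
Step 4: SEND seq=151 -> in-order
Step 5: SEND seq=330 -> in-order
Step 6: SEND seq=7200 -> in-order
Step 7: SEND seq=340 -> in-order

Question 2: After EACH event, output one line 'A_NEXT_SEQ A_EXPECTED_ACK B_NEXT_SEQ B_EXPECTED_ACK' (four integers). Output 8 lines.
151 7000 7000 151
151 7200 7200 151
311 7200 7200 151
330 7200 7200 151
330 7200 7200 330
340 7200 7200 340
340 7356 7356 340
478 7356 7356 478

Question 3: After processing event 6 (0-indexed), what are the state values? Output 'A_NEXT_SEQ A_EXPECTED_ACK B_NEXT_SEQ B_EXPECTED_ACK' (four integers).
After event 0: A_seq=151 A_ack=7000 B_seq=7000 B_ack=151
After event 1: A_seq=151 A_ack=7200 B_seq=7200 B_ack=151
After event 2: A_seq=311 A_ack=7200 B_seq=7200 B_ack=151
After event 3: A_seq=330 A_ack=7200 B_seq=7200 B_ack=151
After event 4: A_seq=330 A_ack=7200 B_seq=7200 B_ack=330
After event 5: A_seq=340 A_ack=7200 B_seq=7200 B_ack=340
After event 6: A_seq=340 A_ack=7356 B_seq=7356 B_ack=340

340 7356 7356 340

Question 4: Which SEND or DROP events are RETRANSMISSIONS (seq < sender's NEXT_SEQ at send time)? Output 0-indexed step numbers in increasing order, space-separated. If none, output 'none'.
Step 0: SEND seq=0 -> fresh
Step 1: SEND seq=7000 -> fresh
Step 2: DROP seq=151 -> fresh
Step 3: SEND seq=311 -> fresh
Step 4: SEND seq=151 -> retransmit
Step 5: SEND seq=330 -> fresh
Step 6: SEND seq=7200 -> fresh
Step 7: SEND seq=340 -> fresh

Answer: 4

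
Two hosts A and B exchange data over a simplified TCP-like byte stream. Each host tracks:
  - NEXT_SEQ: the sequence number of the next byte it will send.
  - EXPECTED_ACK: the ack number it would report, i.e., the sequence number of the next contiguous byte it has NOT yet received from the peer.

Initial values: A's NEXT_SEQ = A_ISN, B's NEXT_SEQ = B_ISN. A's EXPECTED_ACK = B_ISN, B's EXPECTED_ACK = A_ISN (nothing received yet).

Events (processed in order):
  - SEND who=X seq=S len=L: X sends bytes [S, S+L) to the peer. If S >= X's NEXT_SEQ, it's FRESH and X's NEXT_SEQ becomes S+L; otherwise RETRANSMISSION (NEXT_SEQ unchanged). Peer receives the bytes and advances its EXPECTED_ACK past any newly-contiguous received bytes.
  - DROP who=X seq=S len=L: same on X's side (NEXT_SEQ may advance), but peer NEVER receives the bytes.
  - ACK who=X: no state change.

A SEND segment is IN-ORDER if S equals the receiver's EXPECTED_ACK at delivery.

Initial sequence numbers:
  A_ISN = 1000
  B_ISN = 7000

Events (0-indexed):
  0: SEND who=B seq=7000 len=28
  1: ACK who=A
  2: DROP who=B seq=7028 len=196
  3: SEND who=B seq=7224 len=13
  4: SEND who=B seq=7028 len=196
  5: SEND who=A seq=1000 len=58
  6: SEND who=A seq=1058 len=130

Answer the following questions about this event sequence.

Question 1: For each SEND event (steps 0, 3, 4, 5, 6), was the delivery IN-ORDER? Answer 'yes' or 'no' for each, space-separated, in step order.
Step 0: SEND seq=7000 -> in-order
Step 3: SEND seq=7224 -> out-of-order
Step 4: SEND seq=7028 -> in-order
Step 5: SEND seq=1000 -> in-order
Step 6: SEND seq=1058 -> in-order

Answer: yes no yes yes yes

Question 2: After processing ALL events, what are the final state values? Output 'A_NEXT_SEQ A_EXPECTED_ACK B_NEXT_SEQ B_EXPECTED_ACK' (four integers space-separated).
Answer: 1188 7237 7237 1188

Derivation:
After event 0: A_seq=1000 A_ack=7028 B_seq=7028 B_ack=1000
After event 1: A_seq=1000 A_ack=7028 B_seq=7028 B_ack=1000
After event 2: A_seq=1000 A_ack=7028 B_seq=7224 B_ack=1000
After event 3: A_seq=1000 A_ack=7028 B_seq=7237 B_ack=1000
After event 4: A_seq=1000 A_ack=7237 B_seq=7237 B_ack=1000
After event 5: A_seq=1058 A_ack=7237 B_seq=7237 B_ack=1058
After event 6: A_seq=1188 A_ack=7237 B_seq=7237 B_ack=1188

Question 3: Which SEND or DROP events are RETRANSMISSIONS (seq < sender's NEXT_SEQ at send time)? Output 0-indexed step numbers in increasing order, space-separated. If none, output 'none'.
Step 0: SEND seq=7000 -> fresh
Step 2: DROP seq=7028 -> fresh
Step 3: SEND seq=7224 -> fresh
Step 4: SEND seq=7028 -> retransmit
Step 5: SEND seq=1000 -> fresh
Step 6: SEND seq=1058 -> fresh

Answer: 4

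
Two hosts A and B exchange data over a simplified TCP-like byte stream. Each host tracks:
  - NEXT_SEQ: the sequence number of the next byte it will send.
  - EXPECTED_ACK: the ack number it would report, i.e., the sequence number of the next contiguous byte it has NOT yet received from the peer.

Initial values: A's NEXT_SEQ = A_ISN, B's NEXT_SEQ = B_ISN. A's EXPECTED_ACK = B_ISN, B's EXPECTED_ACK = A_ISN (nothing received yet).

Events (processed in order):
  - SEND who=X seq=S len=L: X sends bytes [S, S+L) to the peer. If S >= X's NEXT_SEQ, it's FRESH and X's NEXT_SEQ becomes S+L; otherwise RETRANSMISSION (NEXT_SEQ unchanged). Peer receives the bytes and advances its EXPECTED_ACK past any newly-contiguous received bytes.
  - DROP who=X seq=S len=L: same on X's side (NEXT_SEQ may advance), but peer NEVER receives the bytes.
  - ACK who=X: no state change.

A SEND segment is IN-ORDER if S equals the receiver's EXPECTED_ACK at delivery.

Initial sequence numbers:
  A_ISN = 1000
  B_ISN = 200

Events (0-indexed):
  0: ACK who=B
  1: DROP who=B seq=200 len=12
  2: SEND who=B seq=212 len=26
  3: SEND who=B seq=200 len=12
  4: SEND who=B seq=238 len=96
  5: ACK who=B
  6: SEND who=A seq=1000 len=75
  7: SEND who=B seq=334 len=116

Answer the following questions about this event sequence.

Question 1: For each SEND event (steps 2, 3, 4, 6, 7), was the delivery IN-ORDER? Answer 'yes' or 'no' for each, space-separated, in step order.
Answer: no yes yes yes yes

Derivation:
Step 2: SEND seq=212 -> out-of-order
Step 3: SEND seq=200 -> in-order
Step 4: SEND seq=238 -> in-order
Step 6: SEND seq=1000 -> in-order
Step 7: SEND seq=334 -> in-order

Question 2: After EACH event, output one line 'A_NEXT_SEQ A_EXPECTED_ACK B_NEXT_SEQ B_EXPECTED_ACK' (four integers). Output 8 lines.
1000 200 200 1000
1000 200 212 1000
1000 200 238 1000
1000 238 238 1000
1000 334 334 1000
1000 334 334 1000
1075 334 334 1075
1075 450 450 1075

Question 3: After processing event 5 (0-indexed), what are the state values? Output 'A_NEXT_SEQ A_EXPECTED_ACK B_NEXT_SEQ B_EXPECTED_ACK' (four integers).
After event 0: A_seq=1000 A_ack=200 B_seq=200 B_ack=1000
After event 1: A_seq=1000 A_ack=200 B_seq=212 B_ack=1000
After event 2: A_seq=1000 A_ack=200 B_seq=238 B_ack=1000
After event 3: A_seq=1000 A_ack=238 B_seq=238 B_ack=1000
After event 4: A_seq=1000 A_ack=334 B_seq=334 B_ack=1000
After event 5: A_seq=1000 A_ack=334 B_seq=334 B_ack=1000

1000 334 334 1000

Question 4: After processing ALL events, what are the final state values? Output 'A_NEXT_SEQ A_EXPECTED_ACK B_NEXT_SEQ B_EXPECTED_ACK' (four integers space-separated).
After event 0: A_seq=1000 A_ack=200 B_seq=200 B_ack=1000
After event 1: A_seq=1000 A_ack=200 B_seq=212 B_ack=1000
After event 2: A_seq=1000 A_ack=200 B_seq=238 B_ack=1000
After event 3: A_seq=1000 A_ack=238 B_seq=238 B_ack=1000
After event 4: A_seq=1000 A_ack=334 B_seq=334 B_ack=1000
After event 5: A_seq=1000 A_ack=334 B_seq=334 B_ack=1000
After event 6: A_seq=1075 A_ack=334 B_seq=334 B_ack=1075
After event 7: A_seq=1075 A_ack=450 B_seq=450 B_ack=1075

Answer: 1075 450 450 1075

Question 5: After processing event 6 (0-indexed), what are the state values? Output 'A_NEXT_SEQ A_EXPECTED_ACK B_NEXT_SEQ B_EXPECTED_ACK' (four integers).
After event 0: A_seq=1000 A_ack=200 B_seq=200 B_ack=1000
After event 1: A_seq=1000 A_ack=200 B_seq=212 B_ack=1000
After event 2: A_seq=1000 A_ack=200 B_seq=238 B_ack=1000
After event 3: A_seq=1000 A_ack=238 B_seq=238 B_ack=1000
After event 4: A_seq=1000 A_ack=334 B_seq=334 B_ack=1000
After event 5: A_seq=1000 A_ack=334 B_seq=334 B_ack=1000
After event 6: A_seq=1075 A_ack=334 B_seq=334 B_ack=1075

1075 334 334 1075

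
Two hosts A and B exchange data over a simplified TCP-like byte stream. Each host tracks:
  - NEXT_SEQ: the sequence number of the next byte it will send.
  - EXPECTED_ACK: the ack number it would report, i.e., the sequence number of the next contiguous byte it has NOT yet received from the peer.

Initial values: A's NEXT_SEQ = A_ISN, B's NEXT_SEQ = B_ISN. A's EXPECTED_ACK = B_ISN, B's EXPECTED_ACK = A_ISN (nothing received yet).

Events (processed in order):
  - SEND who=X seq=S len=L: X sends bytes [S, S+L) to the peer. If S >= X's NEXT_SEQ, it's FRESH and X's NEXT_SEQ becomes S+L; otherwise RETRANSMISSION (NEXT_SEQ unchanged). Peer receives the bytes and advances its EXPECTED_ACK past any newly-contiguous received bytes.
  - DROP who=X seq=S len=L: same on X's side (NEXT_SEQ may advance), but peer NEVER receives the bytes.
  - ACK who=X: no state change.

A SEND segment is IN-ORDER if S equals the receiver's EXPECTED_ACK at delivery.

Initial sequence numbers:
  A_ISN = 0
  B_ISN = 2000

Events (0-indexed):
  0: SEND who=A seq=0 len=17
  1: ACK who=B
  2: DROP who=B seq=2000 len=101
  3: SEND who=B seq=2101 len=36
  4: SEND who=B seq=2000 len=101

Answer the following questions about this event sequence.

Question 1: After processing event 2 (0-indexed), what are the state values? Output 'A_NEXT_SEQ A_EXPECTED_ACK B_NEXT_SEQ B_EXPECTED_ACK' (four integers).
After event 0: A_seq=17 A_ack=2000 B_seq=2000 B_ack=17
After event 1: A_seq=17 A_ack=2000 B_seq=2000 B_ack=17
After event 2: A_seq=17 A_ack=2000 B_seq=2101 B_ack=17

17 2000 2101 17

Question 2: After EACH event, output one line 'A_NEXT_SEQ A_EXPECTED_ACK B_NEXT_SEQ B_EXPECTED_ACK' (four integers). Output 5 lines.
17 2000 2000 17
17 2000 2000 17
17 2000 2101 17
17 2000 2137 17
17 2137 2137 17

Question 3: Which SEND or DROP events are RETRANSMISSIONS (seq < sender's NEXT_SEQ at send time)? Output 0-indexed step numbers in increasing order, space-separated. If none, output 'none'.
Answer: 4

Derivation:
Step 0: SEND seq=0 -> fresh
Step 2: DROP seq=2000 -> fresh
Step 3: SEND seq=2101 -> fresh
Step 4: SEND seq=2000 -> retransmit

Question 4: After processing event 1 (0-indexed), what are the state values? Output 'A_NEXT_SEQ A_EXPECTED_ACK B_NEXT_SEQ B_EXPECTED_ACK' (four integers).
After event 0: A_seq=17 A_ack=2000 B_seq=2000 B_ack=17
After event 1: A_seq=17 A_ack=2000 B_seq=2000 B_ack=17

17 2000 2000 17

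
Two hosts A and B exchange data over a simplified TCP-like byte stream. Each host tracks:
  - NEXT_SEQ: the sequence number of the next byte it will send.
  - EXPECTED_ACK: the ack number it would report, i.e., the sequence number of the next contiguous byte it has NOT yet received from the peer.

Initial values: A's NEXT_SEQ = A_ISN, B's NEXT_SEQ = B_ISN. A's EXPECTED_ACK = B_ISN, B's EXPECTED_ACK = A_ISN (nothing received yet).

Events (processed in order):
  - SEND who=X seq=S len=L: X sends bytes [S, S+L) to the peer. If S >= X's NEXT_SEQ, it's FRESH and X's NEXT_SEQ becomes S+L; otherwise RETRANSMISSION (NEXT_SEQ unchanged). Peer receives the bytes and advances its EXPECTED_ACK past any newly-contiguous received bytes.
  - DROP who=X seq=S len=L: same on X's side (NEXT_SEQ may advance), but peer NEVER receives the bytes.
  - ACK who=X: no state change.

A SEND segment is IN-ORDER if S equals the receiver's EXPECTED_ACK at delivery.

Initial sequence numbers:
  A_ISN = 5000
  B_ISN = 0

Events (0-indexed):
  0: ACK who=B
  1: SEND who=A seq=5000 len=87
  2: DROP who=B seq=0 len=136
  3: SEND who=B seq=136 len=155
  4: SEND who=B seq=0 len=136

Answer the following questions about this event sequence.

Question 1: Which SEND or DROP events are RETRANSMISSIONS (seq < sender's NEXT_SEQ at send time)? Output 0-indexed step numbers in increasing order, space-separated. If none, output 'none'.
Step 1: SEND seq=5000 -> fresh
Step 2: DROP seq=0 -> fresh
Step 3: SEND seq=136 -> fresh
Step 4: SEND seq=0 -> retransmit

Answer: 4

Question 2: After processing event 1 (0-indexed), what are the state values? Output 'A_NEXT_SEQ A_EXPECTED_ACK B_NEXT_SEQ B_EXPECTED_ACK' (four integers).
After event 0: A_seq=5000 A_ack=0 B_seq=0 B_ack=5000
After event 1: A_seq=5087 A_ack=0 B_seq=0 B_ack=5087

5087 0 0 5087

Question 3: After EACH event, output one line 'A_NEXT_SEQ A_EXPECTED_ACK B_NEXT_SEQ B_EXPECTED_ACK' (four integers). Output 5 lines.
5000 0 0 5000
5087 0 0 5087
5087 0 136 5087
5087 0 291 5087
5087 291 291 5087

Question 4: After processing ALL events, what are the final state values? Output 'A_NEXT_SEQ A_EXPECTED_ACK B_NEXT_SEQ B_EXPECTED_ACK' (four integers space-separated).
After event 0: A_seq=5000 A_ack=0 B_seq=0 B_ack=5000
After event 1: A_seq=5087 A_ack=0 B_seq=0 B_ack=5087
After event 2: A_seq=5087 A_ack=0 B_seq=136 B_ack=5087
After event 3: A_seq=5087 A_ack=0 B_seq=291 B_ack=5087
After event 4: A_seq=5087 A_ack=291 B_seq=291 B_ack=5087

Answer: 5087 291 291 5087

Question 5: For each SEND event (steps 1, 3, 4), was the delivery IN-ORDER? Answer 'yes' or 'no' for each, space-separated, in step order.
Step 1: SEND seq=5000 -> in-order
Step 3: SEND seq=136 -> out-of-order
Step 4: SEND seq=0 -> in-order

Answer: yes no yes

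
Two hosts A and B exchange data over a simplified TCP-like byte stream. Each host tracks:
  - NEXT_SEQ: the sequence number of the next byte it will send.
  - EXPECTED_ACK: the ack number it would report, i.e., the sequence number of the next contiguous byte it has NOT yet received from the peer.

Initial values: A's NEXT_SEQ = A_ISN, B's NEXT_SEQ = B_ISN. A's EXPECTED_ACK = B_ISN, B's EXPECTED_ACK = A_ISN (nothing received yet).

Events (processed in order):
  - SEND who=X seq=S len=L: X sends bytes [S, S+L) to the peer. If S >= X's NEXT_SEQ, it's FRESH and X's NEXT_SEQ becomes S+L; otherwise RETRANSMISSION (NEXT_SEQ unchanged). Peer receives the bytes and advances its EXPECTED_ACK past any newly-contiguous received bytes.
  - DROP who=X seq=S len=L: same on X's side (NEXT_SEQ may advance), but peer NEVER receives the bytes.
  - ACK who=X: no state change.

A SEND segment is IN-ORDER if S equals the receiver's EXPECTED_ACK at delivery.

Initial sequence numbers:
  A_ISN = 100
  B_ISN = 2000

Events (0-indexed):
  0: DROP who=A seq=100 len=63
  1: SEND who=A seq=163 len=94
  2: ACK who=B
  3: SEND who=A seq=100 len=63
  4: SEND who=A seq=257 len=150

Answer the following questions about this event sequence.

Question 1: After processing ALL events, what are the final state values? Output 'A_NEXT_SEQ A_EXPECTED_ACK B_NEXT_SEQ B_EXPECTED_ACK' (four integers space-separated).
After event 0: A_seq=163 A_ack=2000 B_seq=2000 B_ack=100
After event 1: A_seq=257 A_ack=2000 B_seq=2000 B_ack=100
After event 2: A_seq=257 A_ack=2000 B_seq=2000 B_ack=100
After event 3: A_seq=257 A_ack=2000 B_seq=2000 B_ack=257
After event 4: A_seq=407 A_ack=2000 B_seq=2000 B_ack=407

Answer: 407 2000 2000 407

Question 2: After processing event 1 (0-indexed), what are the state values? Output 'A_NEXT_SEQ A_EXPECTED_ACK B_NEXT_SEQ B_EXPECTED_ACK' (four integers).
After event 0: A_seq=163 A_ack=2000 B_seq=2000 B_ack=100
After event 1: A_seq=257 A_ack=2000 B_seq=2000 B_ack=100

257 2000 2000 100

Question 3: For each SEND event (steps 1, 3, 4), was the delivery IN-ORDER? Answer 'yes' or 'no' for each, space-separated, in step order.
Step 1: SEND seq=163 -> out-of-order
Step 3: SEND seq=100 -> in-order
Step 4: SEND seq=257 -> in-order

Answer: no yes yes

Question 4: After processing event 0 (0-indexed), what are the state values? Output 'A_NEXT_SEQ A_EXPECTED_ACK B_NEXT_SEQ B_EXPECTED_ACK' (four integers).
After event 0: A_seq=163 A_ack=2000 B_seq=2000 B_ack=100

163 2000 2000 100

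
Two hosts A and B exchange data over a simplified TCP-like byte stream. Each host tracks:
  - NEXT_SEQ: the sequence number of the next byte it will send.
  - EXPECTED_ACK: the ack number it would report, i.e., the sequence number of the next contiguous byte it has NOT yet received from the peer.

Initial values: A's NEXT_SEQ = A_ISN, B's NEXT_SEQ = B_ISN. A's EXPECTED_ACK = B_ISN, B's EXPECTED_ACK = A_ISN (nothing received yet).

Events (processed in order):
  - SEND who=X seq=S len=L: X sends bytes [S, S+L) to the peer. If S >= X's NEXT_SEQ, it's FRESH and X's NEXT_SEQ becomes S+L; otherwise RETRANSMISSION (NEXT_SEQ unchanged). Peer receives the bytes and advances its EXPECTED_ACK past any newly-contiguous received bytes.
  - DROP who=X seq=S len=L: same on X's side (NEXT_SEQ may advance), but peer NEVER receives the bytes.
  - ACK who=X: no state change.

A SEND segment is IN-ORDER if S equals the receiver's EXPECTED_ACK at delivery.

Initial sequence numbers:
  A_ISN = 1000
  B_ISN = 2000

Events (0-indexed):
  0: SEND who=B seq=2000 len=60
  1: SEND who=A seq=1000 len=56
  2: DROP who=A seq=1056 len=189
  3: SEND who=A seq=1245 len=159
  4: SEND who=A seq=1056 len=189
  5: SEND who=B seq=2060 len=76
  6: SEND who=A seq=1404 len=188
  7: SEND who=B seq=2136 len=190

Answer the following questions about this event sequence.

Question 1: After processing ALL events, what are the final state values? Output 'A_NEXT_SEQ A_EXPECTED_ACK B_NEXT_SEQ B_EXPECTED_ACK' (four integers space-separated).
After event 0: A_seq=1000 A_ack=2060 B_seq=2060 B_ack=1000
After event 1: A_seq=1056 A_ack=2060 B_seq=2060 B_ack=1056
After event 2: A_seq=1245 A_ack=2060 B_seq=2060 B_ack=1056
After event 3: A_seq=1404 A_ack=2060 B_seq=2060 B_ack=1056
After event 4: A_seq=1404 A_ack=2060 B_seq=2060 B_ack=1404
After event 5: A_seq=1404 A_ack=2136 B_seq=2136 B_ack=1404
After event 6: A_seq=1592 A_ack=2136 B_seq=2136 B_ack=1592
After event 7: A_seq=1592 A_ack=2326 B_seq=2326 B_ack=1592

Answer: 1592 2326 2326 1592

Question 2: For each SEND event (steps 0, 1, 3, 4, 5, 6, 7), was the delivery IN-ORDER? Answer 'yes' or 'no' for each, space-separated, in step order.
Step 0: SEND seq=2000 -> in-order
Step 1: SEND seq=1000 -> in-order
Step 3: SEND seq=1245 -> out-of-order
Step 4: SEND seq=1056 -> in-order
Step 5: SEND seq=2060 -> in-order
Step 6: SEND seq=1404 -> in-order
Step 7: SEND seq=2136 -> in-order

Answer: yes yes no yes yes yes yes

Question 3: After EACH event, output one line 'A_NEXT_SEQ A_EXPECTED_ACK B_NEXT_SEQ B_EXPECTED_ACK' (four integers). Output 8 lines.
1000 2060 2060 1000
1056 2060 2060 1056
1245 2060 2060 1056
1404 2060 2060 1056
1404 2060 2060 1404
1404 2136 2136 1404
1592 2136 2136 1592
1592 2326 2326 1592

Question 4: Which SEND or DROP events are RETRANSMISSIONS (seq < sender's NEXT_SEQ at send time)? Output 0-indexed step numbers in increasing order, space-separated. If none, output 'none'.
Step 0: SEND seq=2000 -> fresh
Step 1: SEND seq=1000 -> fresh
Step 2: DROP seq=1056 -> fresh
Step 3: SEND seq=1245 -> fresh
Step 4: SEND seq=1056 -> retransmit
Step 5: SEND seq=2060 -> fresh
Step 6: SEND seq=1404 -> fresh
Step 7: SEND seq=2136 -> fresh

Answer: 4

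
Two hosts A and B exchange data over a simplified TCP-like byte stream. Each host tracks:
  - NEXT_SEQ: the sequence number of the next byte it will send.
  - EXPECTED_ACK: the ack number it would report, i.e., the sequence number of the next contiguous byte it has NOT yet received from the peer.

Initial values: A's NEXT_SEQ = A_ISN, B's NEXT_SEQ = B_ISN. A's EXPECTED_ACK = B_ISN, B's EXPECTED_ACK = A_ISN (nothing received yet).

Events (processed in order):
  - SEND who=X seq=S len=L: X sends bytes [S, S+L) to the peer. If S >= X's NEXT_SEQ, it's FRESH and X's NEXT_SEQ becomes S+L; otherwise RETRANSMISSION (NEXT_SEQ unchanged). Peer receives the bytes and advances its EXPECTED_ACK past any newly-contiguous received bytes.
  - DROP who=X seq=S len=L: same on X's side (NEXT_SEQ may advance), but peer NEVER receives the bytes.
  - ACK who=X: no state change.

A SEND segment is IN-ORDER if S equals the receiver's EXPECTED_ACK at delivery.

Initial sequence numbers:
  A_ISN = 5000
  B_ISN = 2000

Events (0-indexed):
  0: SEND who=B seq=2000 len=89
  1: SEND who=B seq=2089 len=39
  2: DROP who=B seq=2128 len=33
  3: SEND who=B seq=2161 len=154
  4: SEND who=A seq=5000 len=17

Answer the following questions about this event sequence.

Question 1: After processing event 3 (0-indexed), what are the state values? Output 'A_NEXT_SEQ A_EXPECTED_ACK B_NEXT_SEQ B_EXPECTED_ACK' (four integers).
After event 0: A_seq=5000 A_ack=2089 B_seq=2089 B_ack=5000
After event 1: A_seq=5000 A_ack=2128 B_seq=2128 B_ack=5000
After event 2: A_seq=5000 A_ack=2128 B_seq=2161 B_ack=5000
After event 3: A_seq=5000 A_ack=2128 B_seq=2315 B_ack=5000

5000 2128 2315 5000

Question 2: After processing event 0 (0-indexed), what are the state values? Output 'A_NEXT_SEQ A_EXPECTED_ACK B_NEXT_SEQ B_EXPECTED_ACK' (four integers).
After event 0: A_seq=5000 A_ack=2089 B_seq=2089 B_ack=5000

5000 2089 2089 5000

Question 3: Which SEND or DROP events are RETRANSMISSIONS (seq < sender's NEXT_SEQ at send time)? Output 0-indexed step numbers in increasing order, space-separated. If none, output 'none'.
Answer: none

Derivation:
Step 0: SEND seq=2000 -> fresh
Step 1: SEND seq=2089 -> fresh
Step 2: DROP seq=2128 -> fresh
Step 3: SEND seq=2161 -> fresh
Step 4: SEND seq=5000 -> fresh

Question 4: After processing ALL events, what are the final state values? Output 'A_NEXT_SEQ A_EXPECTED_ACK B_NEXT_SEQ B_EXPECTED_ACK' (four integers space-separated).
Answer: 5017 2128 2315 5017

Derivation:
After event 0: A_seq=5000 A_ack=2089 B_seq=2089 B_ack=5000
After event 1: A_seq=5000 A_ack=2128 B_seq=2128 B_ack=5000
After event 2: A_seq=5000 A_ack=2128 B_seq=2161 B_ack=5000
After event 3: A_seq=5000 A_ack=2128 B_seq=2315 B_ack=5000
After event 4: A_seq=5017 A_ack=2128 B_seq=2315 B_ack=5017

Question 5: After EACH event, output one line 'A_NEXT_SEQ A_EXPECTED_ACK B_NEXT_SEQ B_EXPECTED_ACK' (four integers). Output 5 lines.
5000 2089 2089 5000
5000 2128 2128 5000
5000 2128 2161 5000
5000 2128 2315 5000
5017 2128 2315 5017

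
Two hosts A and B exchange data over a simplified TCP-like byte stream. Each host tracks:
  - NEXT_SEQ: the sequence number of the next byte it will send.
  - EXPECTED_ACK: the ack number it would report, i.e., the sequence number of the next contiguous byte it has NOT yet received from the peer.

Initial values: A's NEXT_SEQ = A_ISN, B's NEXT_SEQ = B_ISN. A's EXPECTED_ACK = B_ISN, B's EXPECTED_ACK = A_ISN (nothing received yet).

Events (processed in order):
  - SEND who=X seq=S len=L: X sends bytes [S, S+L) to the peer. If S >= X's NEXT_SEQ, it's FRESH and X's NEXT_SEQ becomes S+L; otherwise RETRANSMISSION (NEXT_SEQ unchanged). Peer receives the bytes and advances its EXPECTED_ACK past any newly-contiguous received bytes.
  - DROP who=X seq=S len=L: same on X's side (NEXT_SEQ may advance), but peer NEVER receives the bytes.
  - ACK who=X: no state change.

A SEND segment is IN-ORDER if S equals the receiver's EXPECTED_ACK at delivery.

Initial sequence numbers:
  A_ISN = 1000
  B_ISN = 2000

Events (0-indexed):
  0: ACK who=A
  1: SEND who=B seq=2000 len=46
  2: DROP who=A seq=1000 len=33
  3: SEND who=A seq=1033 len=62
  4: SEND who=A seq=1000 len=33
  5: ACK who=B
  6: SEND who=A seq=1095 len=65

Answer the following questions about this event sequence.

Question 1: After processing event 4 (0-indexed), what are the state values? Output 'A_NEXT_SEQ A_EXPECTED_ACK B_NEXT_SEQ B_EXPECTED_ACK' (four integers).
After event 0: A_seq=1000 A_ack=2000 B_seq=2000 B_ack=1000
After event 1: A_seq=1000 A_ack=2046 B_seq=2046 B_ack=1000
After event 2: A_seq=1033 A_ack=2046 B_seq=2046 B_ack=1000
After event 3: A_seq=1095 A_ack=2046 B_seq=2046 B_ack=1000
After event 4: A_seq=1095 A_ack=2046 B_seq=2046 B_ack=1095

1095 2046 2046 1095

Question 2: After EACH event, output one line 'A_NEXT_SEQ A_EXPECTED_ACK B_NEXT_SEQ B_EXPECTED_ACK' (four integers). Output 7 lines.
1000 2000 2000 1000
1000 2046 2046 1000
1033 2046 2046 1000
1095 2046 2046 1000
1095 2046 2046 1095
1095 2046 2046 1095
1160 2046 2046 1160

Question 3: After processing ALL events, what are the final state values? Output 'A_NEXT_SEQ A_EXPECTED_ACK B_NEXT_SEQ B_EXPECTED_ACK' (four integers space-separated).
After event 0: A_seq=1000 A_ack=2000 B_seq=2000 B_ack=1000
After event 1: A_seq=1000 A_ack=2046 B_seq=2046 B_ack=1000
After event 2: A_seq=1033 A_ack=2046 B_seq=2046 B_ack=1000
After event 3: A_seq=1095 A_ack=2046 B_seq=2046 B_ack=1000
After event 4: A_seq=1095 A_ack=2046 B_seq=2046 B_ack=1095
After event 5: A_seq=1095 A_ack=2046 B_seq=2046 B_ack=1095
After event 6: A_seq=1160 A_ack=2046 B_seq=2046 B_ack=1160

Answer: 1160 2046 2046 1160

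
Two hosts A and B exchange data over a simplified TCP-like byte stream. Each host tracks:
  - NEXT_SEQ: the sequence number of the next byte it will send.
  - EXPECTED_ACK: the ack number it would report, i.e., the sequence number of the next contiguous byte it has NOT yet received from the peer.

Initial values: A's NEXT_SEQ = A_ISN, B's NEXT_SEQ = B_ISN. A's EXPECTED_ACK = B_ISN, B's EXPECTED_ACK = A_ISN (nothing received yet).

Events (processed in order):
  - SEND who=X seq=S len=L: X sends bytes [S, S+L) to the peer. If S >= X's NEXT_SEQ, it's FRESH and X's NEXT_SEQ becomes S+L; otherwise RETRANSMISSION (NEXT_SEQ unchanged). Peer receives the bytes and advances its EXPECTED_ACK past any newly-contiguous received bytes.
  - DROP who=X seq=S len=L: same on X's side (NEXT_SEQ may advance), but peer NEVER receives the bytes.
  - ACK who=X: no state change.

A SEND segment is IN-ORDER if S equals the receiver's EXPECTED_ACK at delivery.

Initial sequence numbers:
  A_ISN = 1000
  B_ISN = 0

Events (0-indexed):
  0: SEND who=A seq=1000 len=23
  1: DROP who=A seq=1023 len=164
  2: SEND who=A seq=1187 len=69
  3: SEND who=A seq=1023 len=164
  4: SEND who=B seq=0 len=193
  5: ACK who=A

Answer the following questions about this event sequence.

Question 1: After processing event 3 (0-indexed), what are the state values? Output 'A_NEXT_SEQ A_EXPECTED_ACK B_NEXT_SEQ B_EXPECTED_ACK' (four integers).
After event 0: A_seq=1023 A_ack=0 B_seq=0 B_ack=1023
After event 1: A_seq=1187 A_ack=0 B_seq=0 B_ack=1023
After event 2: A_seq=1256 A_ack=0 B_seq=0 B_ack=1023
After event 3: A_seq=1256 A_ack=0 B_seq=0 B_ack=1256

1256 0 0 1256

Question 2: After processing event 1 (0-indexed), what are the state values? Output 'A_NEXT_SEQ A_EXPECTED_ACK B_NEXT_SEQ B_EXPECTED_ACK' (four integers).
After event 0: A_seq=1023 A_ack=0 B_seq=0 B_ack=1023
After event 1: A_seq=1187 A_ack=0 B_seq=0 B_ack=1023

1187 0 0 1023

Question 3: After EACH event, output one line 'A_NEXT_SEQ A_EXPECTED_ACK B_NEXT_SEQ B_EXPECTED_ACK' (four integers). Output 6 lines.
1023 0 0 1023
1187 0 0 1023
1256 0 0 1023
1256 0 0 1256
1256 193 193 1256
1256 193 193 1256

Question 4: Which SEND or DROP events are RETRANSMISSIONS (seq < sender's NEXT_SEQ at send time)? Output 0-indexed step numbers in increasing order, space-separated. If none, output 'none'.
Step 0: SEND seq=1000 -> fresh
Step 1: DROP seq=1023 -> fresh
Step 2: SEND seq=1187 -> fresh
Step 3: SEND seq=1023 -> retransmit
Step 4: SEND seq=0 -> fresh

Answer: 3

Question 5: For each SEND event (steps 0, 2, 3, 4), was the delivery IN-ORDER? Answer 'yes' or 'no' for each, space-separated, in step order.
Step 0: SEND seq=1000 -> in-order
Step 2: SEND seq=1187 -> out-of-order
Step 3: SEND seq=1023 -> in-order
Step 4: SEND seq=0 -> in-order

Answer: yes no yes yes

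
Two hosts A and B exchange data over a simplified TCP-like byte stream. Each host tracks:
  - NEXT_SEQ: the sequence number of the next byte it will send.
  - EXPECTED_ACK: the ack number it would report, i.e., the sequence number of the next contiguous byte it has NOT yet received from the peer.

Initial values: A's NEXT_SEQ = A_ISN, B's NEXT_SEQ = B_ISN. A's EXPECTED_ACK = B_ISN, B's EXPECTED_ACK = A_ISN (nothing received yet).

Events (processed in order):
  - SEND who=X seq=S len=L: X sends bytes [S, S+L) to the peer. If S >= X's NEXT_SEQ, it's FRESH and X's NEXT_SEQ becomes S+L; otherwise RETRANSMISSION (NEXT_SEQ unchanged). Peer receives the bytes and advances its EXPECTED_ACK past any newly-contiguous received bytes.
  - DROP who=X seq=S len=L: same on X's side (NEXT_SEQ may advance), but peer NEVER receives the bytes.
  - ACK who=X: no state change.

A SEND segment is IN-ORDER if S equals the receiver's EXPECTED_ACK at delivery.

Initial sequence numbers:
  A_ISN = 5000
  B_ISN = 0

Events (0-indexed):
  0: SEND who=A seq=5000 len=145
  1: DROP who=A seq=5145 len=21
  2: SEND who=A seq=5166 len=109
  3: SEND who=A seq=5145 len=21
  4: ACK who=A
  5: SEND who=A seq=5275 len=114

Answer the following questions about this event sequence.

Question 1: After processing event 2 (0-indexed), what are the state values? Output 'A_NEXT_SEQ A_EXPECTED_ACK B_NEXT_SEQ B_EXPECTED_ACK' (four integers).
After event 0: A_seq=5145 A_ack=0 B_seq=0 B_ack=5145
After event 1: A_seq=5166 A_ack=0 B_seq=0 B_ack=5145
After event 2: A_seq=5275 A_ack=0 B_seq=0 B_ack=5145

5275 0 0 5145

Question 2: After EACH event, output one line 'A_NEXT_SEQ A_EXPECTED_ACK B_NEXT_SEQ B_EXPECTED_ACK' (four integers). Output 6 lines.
5145 0 0 5145
5166 0 0 5145
5275 0 0 5145
5275 0 0 5275
5275 0 0 5275
5389 0 0 5389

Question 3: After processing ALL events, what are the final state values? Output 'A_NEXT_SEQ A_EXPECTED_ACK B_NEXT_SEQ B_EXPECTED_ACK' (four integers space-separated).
After event 0: A_seq=5145 A_ack=0 B_seq=0 B_ack=5145
After event 1: A_seq=5166 A_ack=0 B_seq=0 B_ack=5145
After event 2: A_seq=5275 A_ack=0 B_seq=0 B_ack=5145
After event 3: A_seq=5275 A_ack=0 B_seq=0 B_ack=5275
After event 4: A_seq=5275 A_ack=0 B_seq=0 B_ack=5275
After event 5: A_seq=5389 A_ack=0 B_seq=0 B_ack=5389

Answer: 5389 0 0 5389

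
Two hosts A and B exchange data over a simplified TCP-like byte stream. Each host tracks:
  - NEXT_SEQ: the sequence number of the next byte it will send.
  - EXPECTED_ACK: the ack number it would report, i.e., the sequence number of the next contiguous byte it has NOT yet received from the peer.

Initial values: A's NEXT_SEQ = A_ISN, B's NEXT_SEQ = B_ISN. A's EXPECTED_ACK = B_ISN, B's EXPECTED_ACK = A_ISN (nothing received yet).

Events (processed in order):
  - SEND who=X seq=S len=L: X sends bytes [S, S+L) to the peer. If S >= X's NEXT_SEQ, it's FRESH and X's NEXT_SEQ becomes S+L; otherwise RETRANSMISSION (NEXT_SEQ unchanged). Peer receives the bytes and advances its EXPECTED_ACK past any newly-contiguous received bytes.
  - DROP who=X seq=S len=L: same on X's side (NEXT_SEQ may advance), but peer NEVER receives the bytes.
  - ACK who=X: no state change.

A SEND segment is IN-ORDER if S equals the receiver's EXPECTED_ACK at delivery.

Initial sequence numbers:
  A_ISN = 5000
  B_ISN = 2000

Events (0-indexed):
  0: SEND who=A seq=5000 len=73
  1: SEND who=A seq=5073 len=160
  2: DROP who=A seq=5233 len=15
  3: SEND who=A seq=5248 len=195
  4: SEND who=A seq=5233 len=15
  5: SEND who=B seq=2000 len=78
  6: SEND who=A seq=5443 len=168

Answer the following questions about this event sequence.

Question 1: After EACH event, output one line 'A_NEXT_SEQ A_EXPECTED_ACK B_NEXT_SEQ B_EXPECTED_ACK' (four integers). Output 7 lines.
5073 2000 2000 5073
5233 2000 2000 5233
5248 2000 2000 5233
5443 2000 2000 5233
5443 2000 2000 5443
5443 2078 2078 5443
5611 2078 2078 5611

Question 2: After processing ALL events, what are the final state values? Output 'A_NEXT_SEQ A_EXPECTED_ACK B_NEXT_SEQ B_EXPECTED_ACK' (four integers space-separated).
After event 0: A_seq=5073 A_ack=2000 B_seq=2000 B_ack=5073
After event 1: A_seq=5233 A_ack=2000 B_seq=2000 B_ack=5233
After event 2: A_seq=5248 A_ack=2000 B_seq=2000 B_ack=5233
After event 3: A_seq=5443 A_ack=2000 B_seq=2000 B_ack=5233
After event 4: A_seq=5443 A_ack=2000 B_seq=2000 B_ack=5443
After event 5: A_seq=5443 A_ack=2078 B_seq=2078 B_ack=5443
After event 6: A_seq=5611 A_ack=2078 B_seq=2078 B_ack=5611

Answer: 5611 2078 2078 5611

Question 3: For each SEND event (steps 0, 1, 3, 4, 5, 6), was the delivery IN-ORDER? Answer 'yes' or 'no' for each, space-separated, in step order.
Step 0: SEND seq=5000 -> in-order
Step 1: SEND seq=5073 -> in-order
Step 3: SEND seq=5248 -> out-of-order
Step 4: SEND seq=5233 -> in-order
Step 5: SEND seq=2000 -> in-order
Step 6: SEND seq=5443 -> in-order

Answer: yes yes no yes yes yes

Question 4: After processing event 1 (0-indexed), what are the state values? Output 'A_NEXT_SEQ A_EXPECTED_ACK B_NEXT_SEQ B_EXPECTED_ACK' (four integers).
After event 0: A_seq=5073 A_ack=2000 B_seq=2000 B_ack=5073
After event 1: A_seq=5233 A_ack=2000 B_seq=2000 B_ack=5233

5233 2000 2000 5233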